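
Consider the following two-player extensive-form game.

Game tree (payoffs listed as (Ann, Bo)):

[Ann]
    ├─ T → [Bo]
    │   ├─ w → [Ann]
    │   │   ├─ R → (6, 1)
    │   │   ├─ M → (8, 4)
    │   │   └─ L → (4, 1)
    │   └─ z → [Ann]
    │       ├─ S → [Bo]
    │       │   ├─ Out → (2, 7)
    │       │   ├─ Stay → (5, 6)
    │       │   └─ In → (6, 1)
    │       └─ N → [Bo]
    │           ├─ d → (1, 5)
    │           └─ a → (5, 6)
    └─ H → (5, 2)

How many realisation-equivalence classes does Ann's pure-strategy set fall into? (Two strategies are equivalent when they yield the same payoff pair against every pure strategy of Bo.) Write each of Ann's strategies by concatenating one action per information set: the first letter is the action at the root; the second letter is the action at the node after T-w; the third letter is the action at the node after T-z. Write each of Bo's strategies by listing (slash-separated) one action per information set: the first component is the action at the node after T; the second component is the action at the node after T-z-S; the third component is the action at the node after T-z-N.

Ann has 12 pure strategies: TRS, TRN, TMS, TMN, TLS, TLN, HRS, HRN, HMS, HMN, HLS, HLN. Columns: w/Out/d, w/Out/a, w/Stay/d, w/Stay/a, w/In/d, w/In/a, z/Out/d, z/Out/a, z/Stay/d, z/Stay/a, z/In/d, z/In/a.
{TRS} → row (6,1) (6,1) (6,1) (6,1) (6,1) (6,1) (2,7) (2,7) (5,6) (5,6) (6,1) (6,1)
{TRN} → row (6,1) (6,1) (6,1) (6,1) (6,1) (6,1) (1,5) (5,6) (1,5) (5,6) (1,5) (5,6)
{TMS} → row (8,4) (8,4) (8,4) (8,4) (8,4) (8,4) (2,7) (2,7) (5,6) (5,6) (6,1) (6,1)
{TMN} → row (8,4) (8,4) (8,4) (8,4) (8,4) (8,4) (1,5) (5,6) (1,5) (5,6) (1,5) (5,6)
{TLS} → row (4,1) (4,1) (4,1) (4,1) (4,1) (4,1) (2,7) (2,7) (5,6) (5,6) (6,1) (6,1)
{TLN} → row (4,1) (4,1) (4,1) (4,1) (4,1) (4,1) (1,5) (5,6) (1,5) (5,6) (1,5) (5,6)
{HRS, HRN, HMS, HMN, HLS, HLN} → row (5,2) (5,2) (5,2) (5,2) (5,2) (5,2) (5,2) (5,2) (5,2) (5,2) (5,2) (5,2)
That's 7 distinct rows out of 12 strategies.

7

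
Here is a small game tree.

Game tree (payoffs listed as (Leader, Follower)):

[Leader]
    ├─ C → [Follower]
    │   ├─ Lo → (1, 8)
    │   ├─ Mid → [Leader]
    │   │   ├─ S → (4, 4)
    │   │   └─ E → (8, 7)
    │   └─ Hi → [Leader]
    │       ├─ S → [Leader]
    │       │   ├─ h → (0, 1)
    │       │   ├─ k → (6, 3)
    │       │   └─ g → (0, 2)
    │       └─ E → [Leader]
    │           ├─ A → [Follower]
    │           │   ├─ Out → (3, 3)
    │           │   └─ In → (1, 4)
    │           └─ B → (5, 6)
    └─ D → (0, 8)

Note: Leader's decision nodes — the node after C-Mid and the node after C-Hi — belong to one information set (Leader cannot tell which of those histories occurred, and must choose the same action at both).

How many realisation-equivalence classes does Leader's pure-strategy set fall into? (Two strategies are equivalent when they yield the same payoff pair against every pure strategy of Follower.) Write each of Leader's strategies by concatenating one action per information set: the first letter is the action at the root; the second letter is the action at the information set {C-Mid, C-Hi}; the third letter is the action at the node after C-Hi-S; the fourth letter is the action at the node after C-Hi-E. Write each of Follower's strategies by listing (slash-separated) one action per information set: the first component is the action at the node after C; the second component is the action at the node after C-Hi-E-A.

6

Leader has 24 pure strategies: CShA, CShB, CSkA, CSkB, CSgA, CSgB, CEhA, CEhB, CEkA, CEkB, CEgA, CEgB, DShA, DShB, DSkA, DSkB, DSgA, DSgB, DEhA, DEhB, DEkA, DEkB, DEgA, DEgB. Columns: Lo/Out, Lo/In, Mid/Out, Mid/In, Hi/Out, Hi/In.
{CShA, CShB} → row (1,8) (1,8) (4,4) (4,4) (0,1) (0,1)
{CSkA, CSkB} → row (1,8) (1,8) (4,4) (4,4) (6,3) (6,3)
{CSgA, CSgB} → row (1,8) (1,8) (4,4) (4,4) (0,2) (0,2)
{CEhA, CEkA, CEgA} → row (1,8) (1,8) (8,7) (8,7) (3,3) (1,4)
{CEhB, CEkB, CEgB} → row (1,8) (1,8) (8,7) (8,7) (5,6) (5,6)
{DShA, DShB, DSkA, DSkB, DSgA, DSgB, DEhA, DEhB, DEkA, DEkB, DEgA, DEgB} → row (0,8) (0,8) (0,8) (0,8) (0,8) (0,8)
That's 6 distinct rows out of 24 strategies.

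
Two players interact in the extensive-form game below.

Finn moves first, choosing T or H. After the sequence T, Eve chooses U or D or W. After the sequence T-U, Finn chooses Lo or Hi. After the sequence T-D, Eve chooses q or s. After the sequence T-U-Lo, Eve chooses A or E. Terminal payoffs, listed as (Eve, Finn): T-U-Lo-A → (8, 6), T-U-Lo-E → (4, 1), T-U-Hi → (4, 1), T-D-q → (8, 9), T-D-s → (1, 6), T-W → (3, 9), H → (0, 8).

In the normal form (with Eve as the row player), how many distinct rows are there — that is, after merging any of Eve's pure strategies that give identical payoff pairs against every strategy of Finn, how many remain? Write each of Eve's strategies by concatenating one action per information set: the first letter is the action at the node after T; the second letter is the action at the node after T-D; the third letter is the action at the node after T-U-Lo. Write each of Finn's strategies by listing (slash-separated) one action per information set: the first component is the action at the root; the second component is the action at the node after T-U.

Eve has 12 pure strategies: UqA, UqE, UsA, UsE, DqA, DqE, DsA, DsE, WqA, WqE, WsA, WsE. Columns: T/Lo, T/Hi, H/Lo, H/Hi.
{UqA, UsA} → row (8,6) (4,1) (0,8) (0,8)
{UqE, UsE} → row (4,1) (4,1) (0,8) (0,8)
{DqA, DqE} → row (8,9) (8,9) (0,8) (0,8)
{DsA, DsE} → row (1,6) (1,6) (0,8) (0,8)
{WqA, WqE, WsA, WsE} → row (3,9) (3,9) (0,8) (0,8)
That's 5 distinct rows out of 12 strategies.

5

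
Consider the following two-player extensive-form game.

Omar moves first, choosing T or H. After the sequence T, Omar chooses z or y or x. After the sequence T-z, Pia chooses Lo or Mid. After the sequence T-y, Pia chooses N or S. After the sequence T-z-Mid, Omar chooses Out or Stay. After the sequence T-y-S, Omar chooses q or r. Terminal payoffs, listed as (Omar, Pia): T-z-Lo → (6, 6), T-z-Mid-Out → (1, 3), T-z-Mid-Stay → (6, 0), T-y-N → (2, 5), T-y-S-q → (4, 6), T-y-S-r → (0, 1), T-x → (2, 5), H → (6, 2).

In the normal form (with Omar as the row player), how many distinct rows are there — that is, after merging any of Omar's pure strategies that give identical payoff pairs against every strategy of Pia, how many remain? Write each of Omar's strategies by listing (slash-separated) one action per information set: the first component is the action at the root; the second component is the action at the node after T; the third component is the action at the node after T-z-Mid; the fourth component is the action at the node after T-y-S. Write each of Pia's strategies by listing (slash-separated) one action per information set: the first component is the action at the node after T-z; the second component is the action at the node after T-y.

Omar has 24 pure strategies: T/z/Out/q, T/z/Out/r, T/z/Stay/q, T/z/Stay/r, T/y/Out/q, T/y/Out/r, T/y/Stay/q, T/y/Stay/r, T/x/Out/q, T/x/Out/r, T/x/Stay/q, T/x/Stay/r, H/z/Out/q, H/z/Out/r, H/z/Stay/q, H/z/Stay/r, H/y/Out/q, H/y/Out/r, H/y/Stay/q, H/y/Stay/r, H/x/Out/q, H/x/Out/r, H/x/Stay/q, H/x/Stay/r. Columns: Lo/N, Lo/S, Mid/N, Mid/S.
{T/z/Out/q, T/z/Out/r} → row (6,6) (6,6) (1,3) (1,3)
{T/z/Stay/q, T/z/Stay/r} → row (6,6) (6,6) (6,0) (6,0)
{T/y/Out/q, T/y/Stay/q} → row (2,5) (4,6) (2,5) (4,6)
{T/y/Out/r, T/y/Stay/r} → row (2,5) (0,1) (2,5) (0,1)
{T/x/Out/q, T/x/Out/r, T/x/Stay/q, T/x/Stay/r} → row (2,5) (2,5) (2,5) (2,5)
{H/z/Out/q, H/z/Out/r, H/z/Stay/q, H/z/Stay/r, H/y/Out/q, H/y/Out/r, H/y/Stay/q, H/y/Stay/r, H/x/Out/q, H/x/Out/r, H/x/Stay/q, H/x/Stay/r} → row (6,2) (6,2) (6,2) (6,2)
That's 6 distinct rows out of 24 strategies.

6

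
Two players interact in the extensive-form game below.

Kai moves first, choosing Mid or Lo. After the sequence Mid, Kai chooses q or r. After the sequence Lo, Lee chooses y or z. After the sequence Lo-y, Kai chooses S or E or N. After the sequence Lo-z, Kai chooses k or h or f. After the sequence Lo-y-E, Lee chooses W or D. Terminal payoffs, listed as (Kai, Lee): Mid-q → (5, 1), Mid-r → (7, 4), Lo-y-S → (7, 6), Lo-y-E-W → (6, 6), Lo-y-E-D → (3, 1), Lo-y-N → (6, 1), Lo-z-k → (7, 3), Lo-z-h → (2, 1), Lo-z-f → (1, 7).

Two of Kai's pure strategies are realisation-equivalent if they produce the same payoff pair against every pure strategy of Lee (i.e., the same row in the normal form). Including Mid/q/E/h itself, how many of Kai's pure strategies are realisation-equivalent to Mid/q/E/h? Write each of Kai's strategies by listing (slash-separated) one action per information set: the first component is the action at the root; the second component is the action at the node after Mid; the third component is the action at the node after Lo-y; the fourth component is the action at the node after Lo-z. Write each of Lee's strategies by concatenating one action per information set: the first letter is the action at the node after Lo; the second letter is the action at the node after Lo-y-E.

Row for Mid/q/E/h (columns yW, yD, zW, zD): (5,1) (5,1) (5,1) (5,1).
Under Mid/q/E/h, Kai's choice at the node after Lo-y and at the node after Lo-z can never be reached regardless of what Lee does, so varying those choices leaves every outcome unchanged.
Holding the reachable choices fixed and varying the unreachable ones freely already gives 3 × 3 = 9 equivalent strategies.
No other strategy reproduces this row, so those 9 are the full class: Mid/q/S/k, Mid/q/S/h, Mid/q/S/f, Mid/q/E/k, Mid/q/E/h, Mid/q/E/f, Mid/q/N/k, Mid/q/N/h, Mid/q/N/f.

9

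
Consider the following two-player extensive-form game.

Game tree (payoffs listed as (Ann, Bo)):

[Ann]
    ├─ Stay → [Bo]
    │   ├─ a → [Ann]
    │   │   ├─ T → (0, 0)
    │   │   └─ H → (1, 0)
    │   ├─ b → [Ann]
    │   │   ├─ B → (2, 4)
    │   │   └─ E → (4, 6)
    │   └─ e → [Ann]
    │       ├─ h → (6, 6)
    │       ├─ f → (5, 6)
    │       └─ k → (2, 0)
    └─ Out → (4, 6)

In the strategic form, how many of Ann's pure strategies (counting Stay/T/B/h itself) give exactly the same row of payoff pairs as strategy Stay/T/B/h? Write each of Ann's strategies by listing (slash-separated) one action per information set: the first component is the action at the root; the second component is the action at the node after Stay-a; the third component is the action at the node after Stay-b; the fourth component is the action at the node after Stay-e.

1

Row for Stay/T/B/h (columns a, b, e): (0,0) (2,4) (6,6).
Every one of Ann's information sets is on the play path for some reply by Bo when Ann follows Stay/T/B/h.
Changing the action at any of them therefore changes at least one column, so only Stay/T/B/h itself gives this row.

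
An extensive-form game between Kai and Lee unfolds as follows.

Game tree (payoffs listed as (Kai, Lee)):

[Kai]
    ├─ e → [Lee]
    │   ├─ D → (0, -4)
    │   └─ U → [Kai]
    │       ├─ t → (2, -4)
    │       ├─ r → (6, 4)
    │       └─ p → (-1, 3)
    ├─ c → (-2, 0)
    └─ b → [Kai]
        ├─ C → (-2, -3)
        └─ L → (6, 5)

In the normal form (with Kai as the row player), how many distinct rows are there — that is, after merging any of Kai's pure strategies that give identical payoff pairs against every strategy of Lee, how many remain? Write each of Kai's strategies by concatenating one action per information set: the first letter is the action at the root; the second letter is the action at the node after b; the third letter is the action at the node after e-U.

6

Kai has 18 pure strategies: eCt, eCr, eCp, eLt, eLr, eLp, cCt, cCr, cCp, cLt, cLr, cLp, bCt, bCr, bCp, bLt, bLr, bLp. Columns: D, U.
{eCt, eLt} → row (0,-4) (2,-4)
{eCr, eLr} → row (0,-4) (6,4)
{eCp, eLp} → row (0,-4) (-1,3)
{cCt, cCr, cCp, cLt, cLr, cLp} → row (-2,0) (-2,0)
{bCt, bCr, bCp} → row (-2,-3) (-2,-3)
{bLt, bLr, bLp} → row (6,5) (6,5)
That's 6 distinct rows out of 18 strategies.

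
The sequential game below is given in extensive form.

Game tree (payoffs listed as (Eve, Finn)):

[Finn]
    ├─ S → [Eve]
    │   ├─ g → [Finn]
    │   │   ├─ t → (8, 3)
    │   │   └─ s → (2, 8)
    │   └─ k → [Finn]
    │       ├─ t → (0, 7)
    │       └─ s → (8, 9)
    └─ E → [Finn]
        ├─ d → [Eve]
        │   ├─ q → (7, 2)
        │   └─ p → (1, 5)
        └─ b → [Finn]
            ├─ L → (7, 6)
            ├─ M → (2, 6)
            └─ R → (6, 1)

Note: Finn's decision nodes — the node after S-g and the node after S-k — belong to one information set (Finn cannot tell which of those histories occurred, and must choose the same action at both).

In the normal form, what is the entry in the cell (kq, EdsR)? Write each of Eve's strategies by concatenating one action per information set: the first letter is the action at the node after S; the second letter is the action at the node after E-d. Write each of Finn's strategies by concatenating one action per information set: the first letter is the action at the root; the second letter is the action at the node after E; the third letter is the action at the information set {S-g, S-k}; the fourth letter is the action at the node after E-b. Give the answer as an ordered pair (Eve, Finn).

Trace the play path from the root:
  Finn plays E
  Finn plays d at [E]
  Eve plays q at [E-d]
→ terminal payoff (7, 2).
(Eve's choice at the node after S is never reached on this path, so it doesn't affect the outcome.)

(7, 2)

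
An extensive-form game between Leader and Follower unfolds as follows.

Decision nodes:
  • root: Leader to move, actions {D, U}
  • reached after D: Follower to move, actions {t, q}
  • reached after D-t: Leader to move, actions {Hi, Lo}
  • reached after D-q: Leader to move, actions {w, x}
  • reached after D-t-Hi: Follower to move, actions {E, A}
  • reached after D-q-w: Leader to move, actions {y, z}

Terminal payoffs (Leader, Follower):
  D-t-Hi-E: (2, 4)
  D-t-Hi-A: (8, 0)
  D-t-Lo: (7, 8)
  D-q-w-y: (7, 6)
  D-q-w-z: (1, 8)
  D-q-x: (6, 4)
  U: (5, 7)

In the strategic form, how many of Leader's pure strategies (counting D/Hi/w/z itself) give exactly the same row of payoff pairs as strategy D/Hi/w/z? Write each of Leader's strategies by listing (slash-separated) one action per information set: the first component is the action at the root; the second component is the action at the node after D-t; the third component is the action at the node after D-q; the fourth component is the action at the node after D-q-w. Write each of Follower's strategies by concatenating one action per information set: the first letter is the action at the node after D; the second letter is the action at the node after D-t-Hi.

1

Row for D/Hi/w/z (columns tE, tA, qE, qA): (2,4) (8,0) (1,8) (1,8).
Every one of Leader's information sets is on the play path for some reply by Follower when Leader follows D/Hi/w/z.
Changing the action at any of them therefore changes at least one column, so only D/Hi/w/z itself gives this row.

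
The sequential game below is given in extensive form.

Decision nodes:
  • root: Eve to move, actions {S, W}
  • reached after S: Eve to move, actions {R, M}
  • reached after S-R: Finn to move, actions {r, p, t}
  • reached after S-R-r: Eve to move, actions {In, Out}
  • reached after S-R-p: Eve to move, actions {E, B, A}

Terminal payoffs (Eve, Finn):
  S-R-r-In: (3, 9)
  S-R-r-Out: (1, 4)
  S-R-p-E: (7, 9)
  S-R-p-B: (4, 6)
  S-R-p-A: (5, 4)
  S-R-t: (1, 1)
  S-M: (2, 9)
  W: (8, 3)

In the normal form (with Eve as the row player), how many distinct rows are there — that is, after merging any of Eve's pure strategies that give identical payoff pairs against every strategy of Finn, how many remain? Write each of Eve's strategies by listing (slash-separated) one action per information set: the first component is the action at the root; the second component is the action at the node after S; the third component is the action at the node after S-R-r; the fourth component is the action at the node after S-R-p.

8

Eve has 24 pure strategies: S/R/In/E, S/R/In/B, S/R/In/A, S/R/Out/E, S/R/Out/B, S/R/Out/A, S/M/In/E, S/M/In/B, S/M/In/A, S/M/Out/E, S/M/Out/B, S/M/Out/A, W/R/In/E, W/R/In/B, W/R/In/A, W/R/Out/E, W/R/Out/B, W/R/Out/A, W/M/In/E, W/M/In/B, W/M/In/A, W/M/Out/E, W/M/Out/B, W/M/Out/A. Columns: r, p, t.
{S/R/In/E} → row (3,9) (7,9) (1,1)
{S/R/In/B} → row (3,9) (4,6) (1,1)
{S/R/In/A} → row (3,9) (5,4) (1,1)
{S/R/Out/E} → row (1,4) (7,9) (1,1)
{S/R/Out/B} → row (1,4) (4,6) (1,1)
{S/R/Out/A} → row (1,4) (5,4) (1,1)
{S/M/In/E, S/M/In/B, S/M/In/A, S/M/Out/E, S/M/Out/B, S/M/Out/A} → row (2,9) (2,9) (2,9)
{W/R/In/E, W/R/In/B, W/R/In/A, W/R/Out/E, W/R/Out/B, W/R/Out/A, W/M/In/E, W/M/In/B, W/M/In/A, W/M/Out/E, W/M/Out/B, W/M/Out/A} → row (8,3) (8,3) (8,3)
That's 8 distinct rows out of 24 strategies.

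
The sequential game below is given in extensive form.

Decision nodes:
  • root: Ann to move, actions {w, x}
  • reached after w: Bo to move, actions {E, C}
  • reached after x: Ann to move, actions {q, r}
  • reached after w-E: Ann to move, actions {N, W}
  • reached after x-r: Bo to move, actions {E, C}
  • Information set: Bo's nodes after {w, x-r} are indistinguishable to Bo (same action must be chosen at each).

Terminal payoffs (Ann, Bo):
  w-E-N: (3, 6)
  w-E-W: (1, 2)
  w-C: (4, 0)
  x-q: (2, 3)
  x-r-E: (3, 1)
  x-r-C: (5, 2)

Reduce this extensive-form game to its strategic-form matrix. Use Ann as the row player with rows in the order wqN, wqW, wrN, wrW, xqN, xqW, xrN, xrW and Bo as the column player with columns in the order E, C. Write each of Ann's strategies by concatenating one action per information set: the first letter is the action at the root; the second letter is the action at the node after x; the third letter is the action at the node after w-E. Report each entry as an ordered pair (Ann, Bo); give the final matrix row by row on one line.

wqN: (3,6) (4,0) | wqW: (1,2) (4,0) | wrN: (3,6) (4,0) | wrW: (1,2) (4,0) | xqN: (2,3) (2,3) | xqW: (2,3) (2,3) | xrN: (3,1) (5,2) | xrW: (3,1) (5,2)

            E        C
 wqN    (3,6)    (4,0)
 wqW    (1,2)    (4,0)
 wrN    (3,6)    (4,0)
 wrW    (1,2)    (4,0)
 xqN    (2,3)    (2,3)
 xqW    (2,3)    (2,3)
 xrN    (3,1)    (5,2)
 xrW    (3,1)    (5,2)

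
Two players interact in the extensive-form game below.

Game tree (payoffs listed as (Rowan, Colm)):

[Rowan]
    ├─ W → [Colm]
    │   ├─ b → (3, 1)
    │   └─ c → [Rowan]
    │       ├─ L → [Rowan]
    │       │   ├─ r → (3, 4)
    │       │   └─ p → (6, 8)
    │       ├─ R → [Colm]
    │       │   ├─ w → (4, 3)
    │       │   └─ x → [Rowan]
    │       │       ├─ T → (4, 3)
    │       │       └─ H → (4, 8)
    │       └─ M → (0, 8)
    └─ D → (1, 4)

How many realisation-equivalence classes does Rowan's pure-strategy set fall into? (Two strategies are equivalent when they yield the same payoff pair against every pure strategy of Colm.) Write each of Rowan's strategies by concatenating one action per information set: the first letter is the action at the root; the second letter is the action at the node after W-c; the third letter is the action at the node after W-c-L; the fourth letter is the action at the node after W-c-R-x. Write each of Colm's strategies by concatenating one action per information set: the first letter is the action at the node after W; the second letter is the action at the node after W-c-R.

6

Rowan has 24 pure strategies: WLrT, WLrH, WLpT, WLpH, WRrT, WRrH, WRpT, WRpH, WMrT, WMrH, WMpT, WMpH, DLrT, DLrH, DLpT, DLpH, DRrT, DRrH, DRpT, DRpH, DMrT, DMrH, DMpT, DMpH. Columns: bw, bx, cw, cx.
{WLrT, WLrH} → row (3,1) (3,1) (3,4) (3,4)
{WLpT, WLpH} → row (3,1) (3,1) (6,8) (6,8)
{WRrT, WRpT} → row (3,1) (3,1) (4,3) (4,3)
{WRrH, WRpH} → row (3,1) (3,1) (4,3) (4,8)
{WMrT, WMrH, WMpT, WMpH} → row (3,1) (3,1) (0,8) (0,8)
{DLrT, DLrH, DLpT, DLpH, DRrT, DRrH, DRpT, DRpH, DMrT, DMrH, DMpT, DMpH} → row (1,4) (1,4) (1,4) (1,4)
That's 6 distinct rows out of 24 strategies.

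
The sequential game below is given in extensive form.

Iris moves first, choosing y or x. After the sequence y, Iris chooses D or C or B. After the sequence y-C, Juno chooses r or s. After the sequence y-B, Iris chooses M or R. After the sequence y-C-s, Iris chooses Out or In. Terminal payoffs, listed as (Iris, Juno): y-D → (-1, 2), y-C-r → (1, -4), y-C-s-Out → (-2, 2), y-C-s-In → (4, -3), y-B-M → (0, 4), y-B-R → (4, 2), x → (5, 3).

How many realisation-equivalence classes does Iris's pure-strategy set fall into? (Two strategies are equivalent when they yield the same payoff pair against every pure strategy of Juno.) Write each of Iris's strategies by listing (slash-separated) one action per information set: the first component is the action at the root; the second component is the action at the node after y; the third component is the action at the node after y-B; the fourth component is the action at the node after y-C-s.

6

Iris has 24 pure strategies: y/D/M/Out, y/D/M/In, y/D/R/Out, y/D/R/In, y/C/M/Out, y/C/M/In, y/C/R/Out, y/C/R/In, y/B/M/Out, y/B/M/In, y/B/R/Out, y/B/R/In, x/D/M/Out, x/D/M/In, x/D/R/Out, x/D/R/In, x/C/M/Out, x/C/M/In, x/C/R/Out, x/C/R/In, x/B/M/Out, x/B/M/In, x/B/R/Out, x/B/R/In. Columns: r, s.
{y/D/M/Out, y/D/M/In, y/D/R/Out, y/D/R/In} → row (-1,2) (-1,2)
{y/C/M/Out, y/C/R/Out} → row (1,-4) (-2,2)
{y/C/M/In, y/C/R/In} → row (1,-4) (4,-3)
{y/B/M/Out, y/B/M/In} → row (0,4) (0,4)
{y/B/R/Out, y/B/R/In} → row (4,2) (4,2)
{x/D/M/Out, x/D/M/In, x/D/R/Out, x/D/R/In, x/C/M/Out, x/C/M/In, x/C/R/Out, x/C/R/In, x/B/M/Out, x/B/M/In, x/B/R/Out, x/B/R/In} → row (5,3) (5,3)
That's 6 distinct rows out of 24 strategies.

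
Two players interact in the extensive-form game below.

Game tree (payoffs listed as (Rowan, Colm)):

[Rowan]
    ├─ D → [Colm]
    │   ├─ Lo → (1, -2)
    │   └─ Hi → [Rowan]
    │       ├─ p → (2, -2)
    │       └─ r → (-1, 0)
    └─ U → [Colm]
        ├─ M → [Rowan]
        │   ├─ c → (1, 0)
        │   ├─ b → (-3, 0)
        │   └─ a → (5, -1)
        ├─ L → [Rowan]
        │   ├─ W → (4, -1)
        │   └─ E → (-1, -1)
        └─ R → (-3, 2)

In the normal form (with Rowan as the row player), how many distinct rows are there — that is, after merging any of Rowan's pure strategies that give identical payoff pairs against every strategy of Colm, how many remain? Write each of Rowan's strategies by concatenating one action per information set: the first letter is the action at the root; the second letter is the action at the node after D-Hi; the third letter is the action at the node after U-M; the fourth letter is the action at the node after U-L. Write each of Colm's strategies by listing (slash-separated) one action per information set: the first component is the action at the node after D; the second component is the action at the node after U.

8

Rowan has 24 pure strategies: DpcW, DpcE, DpbW, DpbE, DpaW, DpaE, DrcW, DrcE, DrbW, DrbE, DraW, DraE, UpcW, UpcE, UpbW, UpbE, UpaW, UpaE, UrcW, UrcE, UrbW, UrbE, UraW, UraE. Columns: Lo/M, Lo/L, Lo/R, Hi/M, Hi/L, Hi/R.
{DpcW, DpcE, DpbW, DpbE, DpaW, DpaE} → row (1,-2) (1,-2) (1,-2) (2,-2) (2,-2) (2,-2)
{DrcW, DrcE, DrbW, DrbE, DraW, DraE} → row (1,-2) (1,-2) (1,-2) (-1,0) (-1,0) (-1,0)
{UpcW, UrcW} → row (1,0) (4,-1) (-3,2) (1,0) (4,-1) (-3,2)
{UpcE, UrcE} → row (1,0) (-1,-1) (-3,2) (1,0) (-1,-1) (-3,2)
{UpbW, UrbW} → row (-3,0) (4,-1) (-3,2) (-3,0) (4,-1) (-3,2)
{UpbE, UrbE} → row (-3,0) (-1,-1) (-3,2) (-3,0) (-1,-1) (-3,2)
{UpaW, UraW} → row (5,-1) (4,-1) (-3,2) (5,-1) (4,-1) (-3,2)
{UpaE, UraE} → row (5,-1) (-1,-1) (-3,2) (5,-1) (-1,-1) (-3,2)
That's 8 distinct rows out of 24 strategies.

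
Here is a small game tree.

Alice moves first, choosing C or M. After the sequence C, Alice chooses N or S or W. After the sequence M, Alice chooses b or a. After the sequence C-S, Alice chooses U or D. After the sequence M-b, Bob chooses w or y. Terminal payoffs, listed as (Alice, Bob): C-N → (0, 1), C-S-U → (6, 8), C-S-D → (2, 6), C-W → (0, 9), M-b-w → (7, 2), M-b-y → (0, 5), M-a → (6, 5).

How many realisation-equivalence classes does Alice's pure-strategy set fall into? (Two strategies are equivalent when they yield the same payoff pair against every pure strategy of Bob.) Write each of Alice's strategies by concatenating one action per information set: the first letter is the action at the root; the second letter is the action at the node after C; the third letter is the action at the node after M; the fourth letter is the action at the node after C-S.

Alice has 24 pure strategies: CNbU, CNbD, CNaU, CNaD, CSbU, CSbD, CSaU, CSaD, CWbU, CWbD, CWaU, CWaD, MNbU, MNbD, MNaU, MNaD, MSbU, MSbD, MSaU, MSaD, MWbU, MWbD, MWaU, MWaD. Columns: w, y.
{CNbU, CNbD, CNaU, CNaD} → row (0,1) (0,1)
{CSbU, CSaU} → row (6,8) (6,8)
{CSbD, CSaD} → row (2,6) (2,6)
{CWbU, CWbD, CWaU, CWaD} → row (0,9) (0,9)
{MNbU, MNbD, MSbU, MSbD, MWbU, MWbD} → row (7,2) (0,5)
{MNaU, MNaD, MSaU, MSaD, MWaU, MWaD} → row (6,5) (6,5)
That's 6 distinct rows out of 24 strategies.

6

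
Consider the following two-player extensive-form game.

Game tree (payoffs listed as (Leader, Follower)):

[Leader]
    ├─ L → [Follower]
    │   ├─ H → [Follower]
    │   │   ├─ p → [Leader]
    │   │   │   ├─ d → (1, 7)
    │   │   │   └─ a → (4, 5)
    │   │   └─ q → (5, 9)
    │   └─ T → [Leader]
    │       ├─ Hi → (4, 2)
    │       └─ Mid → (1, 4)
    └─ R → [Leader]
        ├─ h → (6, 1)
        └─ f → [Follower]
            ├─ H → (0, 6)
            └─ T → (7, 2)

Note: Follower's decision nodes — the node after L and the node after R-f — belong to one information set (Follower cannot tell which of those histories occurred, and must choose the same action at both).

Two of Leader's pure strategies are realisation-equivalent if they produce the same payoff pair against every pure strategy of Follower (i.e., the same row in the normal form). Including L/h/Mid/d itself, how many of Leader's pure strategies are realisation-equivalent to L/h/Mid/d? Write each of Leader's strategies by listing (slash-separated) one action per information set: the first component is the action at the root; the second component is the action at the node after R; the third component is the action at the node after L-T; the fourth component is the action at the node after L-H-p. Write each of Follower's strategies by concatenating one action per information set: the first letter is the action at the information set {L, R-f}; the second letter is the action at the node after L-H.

2

Row for L/h/Mid/d (columns Hp, Hq, Tp, Tq): (1,7) (5,9) (1,4) (1,4).
Under L/h/Mid/d, Leader's choice at the node after R can never be reached regardless of what Follower does, so varying those choices leaves every outcome unchanged.
Holding the reachable choices fixed and varying the unreachable one freely already gives 2 equivalent strategies.
No other strategy reproduces this row, so those 2 are the full class: L/h/Mid/d, L/f/Mid/d.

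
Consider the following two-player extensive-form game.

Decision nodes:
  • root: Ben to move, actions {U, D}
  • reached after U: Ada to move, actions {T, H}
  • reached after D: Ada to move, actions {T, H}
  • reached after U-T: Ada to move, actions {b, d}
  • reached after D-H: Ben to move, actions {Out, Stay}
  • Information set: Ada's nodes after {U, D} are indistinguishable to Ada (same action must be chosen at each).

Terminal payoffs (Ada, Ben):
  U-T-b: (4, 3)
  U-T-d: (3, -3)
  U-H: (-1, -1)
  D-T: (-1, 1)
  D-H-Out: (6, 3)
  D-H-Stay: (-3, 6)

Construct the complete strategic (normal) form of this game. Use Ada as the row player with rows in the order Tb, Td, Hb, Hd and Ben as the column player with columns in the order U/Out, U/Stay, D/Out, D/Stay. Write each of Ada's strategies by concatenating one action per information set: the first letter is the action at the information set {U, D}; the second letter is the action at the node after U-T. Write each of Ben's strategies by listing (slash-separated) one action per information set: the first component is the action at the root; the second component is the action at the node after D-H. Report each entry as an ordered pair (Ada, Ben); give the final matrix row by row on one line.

Row Tb: U/Out→(4,3), U/Stay→(4,3), D/Out→(-1,1), D/Stay→(-1,1)
Row Td: U/Out→(3,-3), U/Stay→(3,-3), D/Out→(-1,1), D/Stay→(-1,1)
Row Hb: U/Out→(-1,-1), U/Stay→(-1,-1), D/Out→(6,3), D/Stay→(-3,6)
Row Hd: U/Out→(-1,-1), U/Stay→(-1,-1), D/Out→(6,3), D/Stay→(-3,6)

Tb: (4,3) (4,3) (-1,1) (-1,1) | Td: (3,-3) (3,-3) (-1,1) (-1,1) | Hb: (-1,-1) (-1,-1) (6,3) (-3,6) | Hd: (-1,-1) (-1,-1) (6,3) (-3,6)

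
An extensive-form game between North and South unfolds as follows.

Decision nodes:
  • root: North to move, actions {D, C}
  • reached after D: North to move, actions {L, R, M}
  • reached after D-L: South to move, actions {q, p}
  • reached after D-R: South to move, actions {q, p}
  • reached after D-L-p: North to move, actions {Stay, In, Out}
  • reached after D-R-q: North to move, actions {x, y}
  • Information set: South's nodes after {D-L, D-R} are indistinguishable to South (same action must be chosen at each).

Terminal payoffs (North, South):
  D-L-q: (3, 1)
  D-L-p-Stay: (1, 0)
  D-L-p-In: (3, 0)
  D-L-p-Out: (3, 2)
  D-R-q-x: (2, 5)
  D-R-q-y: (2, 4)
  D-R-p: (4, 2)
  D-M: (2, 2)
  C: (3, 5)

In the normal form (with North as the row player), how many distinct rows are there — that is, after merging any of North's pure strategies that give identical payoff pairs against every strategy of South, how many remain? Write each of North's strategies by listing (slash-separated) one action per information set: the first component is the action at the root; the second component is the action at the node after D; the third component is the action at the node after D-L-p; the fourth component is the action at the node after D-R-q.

North has 36 pure strategies: D/L/Stay/x, D/L/Stay/y, D/L/In/x, D/L/In/y, D/L/Out/x, D/L/Out/y, D/R/Stay/x, D/R/Stay/y, D/R/In/x, D/R/In/y, D/R/Out/x, D/R/Out/y, D/M/Stay/x, D/M/Stay/y, D/M/In/x, D/M/In/y, D/M/Out/x, D/M/Out/y, C/L/Stay/x, C/L/Stay/y, C/L/In/x, C/L/In/y, C/L/Out/x, C/L/Out/y, C/R/Stay/x, C/R/Stay/y, C/R/In/x, C/R/In/y, C/R/Out/x, C/R/Out/y, C/M/Stay/x, C/M/Stay/y, C/M/In/x, C/M/In/y, C/M/Out/x, C/M/Out/y. Columns: q, p.
{D/L/Stay/x, D/L/Stay/y} → row (3,1) (1,0)
{D/L/In/x, D/L/In/y} → row (3,1) (3,0)
{D/L/Out/x, D/L/Out/y} → row (3,1) (3,2)
{D/R/Stay/x, D/R/In/x, D/R/Out/x} → row (2,5) (4,2)
{D/R/Stay/y, D/R/In/y, D/R/Out/y} → row (2,4) (4,2)
{D/M/Stay/x, D/M/Stay/y, D/M/In/x, D/M/In/y, D/M/Out/x, D/M/Out/y} → row (2,2) (2,2)
{C/L/Stay/x, C/L/Stay/y, C/L/In/x, C/L/In/y, C/L/Out/x, C/L/Out/y, C/R/Stay/x, C/R/Stay/y, C/R/In/x, C/R/In/y, C/R/Out/x, C/R/Out/y, C/M/Stay/x, C/M/Stay/y, C/M/In/x, C/M/In/y, C/M/Out/x, C/M/Out/y} → row (3,5) (3,5)
That's 7 distinct rows out of 36 strategies.

7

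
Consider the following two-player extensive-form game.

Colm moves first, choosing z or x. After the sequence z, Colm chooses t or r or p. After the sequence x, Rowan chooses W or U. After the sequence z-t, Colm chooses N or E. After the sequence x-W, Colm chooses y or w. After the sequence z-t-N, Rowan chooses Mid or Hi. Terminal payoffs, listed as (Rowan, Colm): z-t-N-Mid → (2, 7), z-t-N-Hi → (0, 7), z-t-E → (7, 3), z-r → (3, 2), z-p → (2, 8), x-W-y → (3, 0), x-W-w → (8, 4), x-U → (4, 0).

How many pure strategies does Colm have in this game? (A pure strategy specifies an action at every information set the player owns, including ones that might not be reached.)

24

Colm owns the root with actions {z, x} — two choices.
Colm owns the node after z with actions {t, r, p} — three choices.
Colm owns the node after z-t with actions {N, E} — two choices.
Colm owns the node after x-W with actions {y, w} — two choices.
A pure strategy fixes one action at each information set independently, so the count is the product 2 × 3 × 2 × 2 = 24.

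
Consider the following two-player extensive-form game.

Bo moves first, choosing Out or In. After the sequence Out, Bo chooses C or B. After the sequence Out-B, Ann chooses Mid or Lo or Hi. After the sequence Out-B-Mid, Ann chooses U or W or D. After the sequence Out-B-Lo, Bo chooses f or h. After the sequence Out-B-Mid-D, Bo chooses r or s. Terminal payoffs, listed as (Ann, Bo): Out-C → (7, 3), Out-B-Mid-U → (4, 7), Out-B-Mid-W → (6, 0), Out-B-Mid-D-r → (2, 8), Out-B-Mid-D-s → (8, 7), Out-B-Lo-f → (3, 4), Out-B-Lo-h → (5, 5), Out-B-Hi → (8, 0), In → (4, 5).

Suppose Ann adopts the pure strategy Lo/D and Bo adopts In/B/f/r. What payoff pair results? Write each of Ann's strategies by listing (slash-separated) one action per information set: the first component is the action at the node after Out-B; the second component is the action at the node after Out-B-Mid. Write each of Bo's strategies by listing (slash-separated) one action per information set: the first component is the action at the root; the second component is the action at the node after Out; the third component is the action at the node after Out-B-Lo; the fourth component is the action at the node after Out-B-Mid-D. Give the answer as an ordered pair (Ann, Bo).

Trace the play path from the root:
  Bo plays In
→ terminal payoff (4, 5).
(Ann's choice at the node after Out-B is never reached on this path, so it doesn't affect the outcome.)

(4, 5)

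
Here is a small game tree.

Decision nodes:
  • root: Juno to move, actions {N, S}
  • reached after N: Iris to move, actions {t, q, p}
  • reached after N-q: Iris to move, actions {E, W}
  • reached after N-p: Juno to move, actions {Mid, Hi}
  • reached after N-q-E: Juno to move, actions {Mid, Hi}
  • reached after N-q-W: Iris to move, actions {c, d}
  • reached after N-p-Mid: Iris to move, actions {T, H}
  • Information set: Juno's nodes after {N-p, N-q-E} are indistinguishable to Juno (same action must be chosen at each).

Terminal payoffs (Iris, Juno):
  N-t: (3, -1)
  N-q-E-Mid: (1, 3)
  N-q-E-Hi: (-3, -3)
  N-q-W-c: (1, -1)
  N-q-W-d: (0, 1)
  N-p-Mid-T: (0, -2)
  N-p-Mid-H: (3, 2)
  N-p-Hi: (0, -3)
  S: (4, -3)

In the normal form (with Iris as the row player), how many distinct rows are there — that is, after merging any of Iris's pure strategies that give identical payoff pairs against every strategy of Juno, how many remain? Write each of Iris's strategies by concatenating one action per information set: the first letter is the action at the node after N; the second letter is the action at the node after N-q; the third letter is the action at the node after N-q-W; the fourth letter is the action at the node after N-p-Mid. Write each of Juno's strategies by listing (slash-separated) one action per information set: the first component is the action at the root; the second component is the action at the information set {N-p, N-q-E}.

Iris has 24 pure strategies: tEcT, tEcH, tEdT, tEdH, tWcT, tWcH, tWdT, tWdH, qEcT, qEcH, qEdT, qEdH, qWcT, qWcH, qWdT, qWdH, pEcT, pEcH, pEdT, pEdH, pWcT, pWcH, pWdT, pWdH. Columns: N/Mid, N/Hi, S/Mid, S/Hi.
{tEcT, tEcH, tEdT, tEdH, tWcT, tWcH, tWdT, tWdH} → row (3,-1) (3,-1) (4,-3) (4,-3)
{qEcT, qEcH, qEdT, qEdH} → row (1,3) (-3,-3) (4,-3) (4,-3)
{qWcT, qWcH} → row (1,-1) (1,-1) (4,-3) (4,-3)
{qWdT, qWdH} → row (0,1) (0,1) (4,-3) (4,-3)
{pEcT, pEdT, pWcT, pWdT} → row (0,-2) (0,-3) (4,-3) (4,-3)
{pEcH, pEdH, pWcH, pWdH} → row (3,2) (0,-3) (4,-3) (4,-3)
That's 6 distinct rows out of 24 strategies.

6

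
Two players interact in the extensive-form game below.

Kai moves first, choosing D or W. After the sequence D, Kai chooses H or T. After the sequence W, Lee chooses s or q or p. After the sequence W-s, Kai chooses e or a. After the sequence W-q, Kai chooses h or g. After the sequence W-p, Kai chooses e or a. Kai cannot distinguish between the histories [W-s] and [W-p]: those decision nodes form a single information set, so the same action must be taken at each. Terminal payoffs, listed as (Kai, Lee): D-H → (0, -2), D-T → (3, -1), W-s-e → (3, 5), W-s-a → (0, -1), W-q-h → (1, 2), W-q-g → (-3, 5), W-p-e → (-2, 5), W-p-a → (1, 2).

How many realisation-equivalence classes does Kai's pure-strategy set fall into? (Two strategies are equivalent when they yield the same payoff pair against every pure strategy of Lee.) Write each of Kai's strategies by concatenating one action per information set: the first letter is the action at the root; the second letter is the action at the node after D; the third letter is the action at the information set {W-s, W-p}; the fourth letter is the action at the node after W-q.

Kai has 16 pure strategies: DHeh, DHeg, DHah, DHag, DTeh, DTeg, DTah, DTag, WHeh, WHeg, WHah, WHag, WTeh, WTeg, WTah, WTag. Columns: s, q, p.
{DHeh, DHeg, DHah, DHag} → row (0,-2) (0,-2) (0,-2)
{DTeh, DTeg, DTah, DTag} → row (3,-1) (3,-1) (3,-1)
{WHeh, WTeh} → row (3,5) (1,2) (-2,5)
{WHeg, WTeg} → row (3,5) (-3,5) (-2,5)
{WHah, WTah} → row (0,-1) (1,2) (1,2)
{WHag, WTag} → row (0,-1) (-3,5) (1,2)
That's 6 distinct rows out of 16 strategies.

6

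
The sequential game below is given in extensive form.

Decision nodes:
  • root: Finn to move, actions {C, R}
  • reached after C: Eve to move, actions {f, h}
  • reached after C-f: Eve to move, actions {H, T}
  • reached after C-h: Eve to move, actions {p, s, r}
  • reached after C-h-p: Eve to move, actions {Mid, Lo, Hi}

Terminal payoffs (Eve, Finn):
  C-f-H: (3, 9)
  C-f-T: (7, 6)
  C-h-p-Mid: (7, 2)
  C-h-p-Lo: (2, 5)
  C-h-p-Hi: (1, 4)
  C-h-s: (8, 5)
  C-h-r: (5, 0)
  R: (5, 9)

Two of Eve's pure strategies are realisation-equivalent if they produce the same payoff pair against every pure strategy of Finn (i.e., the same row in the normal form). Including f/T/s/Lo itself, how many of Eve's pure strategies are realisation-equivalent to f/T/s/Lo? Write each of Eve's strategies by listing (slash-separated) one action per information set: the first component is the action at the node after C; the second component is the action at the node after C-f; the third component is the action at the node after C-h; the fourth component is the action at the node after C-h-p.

9

Row for f/T/s/Lo (columns C, R): (7,6) (5,9).
Under f/T/s/Lo, Eve's choice at the node after C-h and at the node after C-h-p can never be reached regardless of what Finn does, so varying those choices leaves every outcome unchanged.
Holding the reachable choices fixed and varying the unreachable ones freely already gives 3 × 3 = 9 equivalent strategies.
No other strategy reproduces this row, so those 9 are the full class: f/T/p/Mid, f/T/p/Lo, f/T/p/Hi, f/T/s/Mid, f/T/s/Lo, f/T/s/Hi, f/T/r/Mid, f/T/r/Lo, f/T/r/Hi.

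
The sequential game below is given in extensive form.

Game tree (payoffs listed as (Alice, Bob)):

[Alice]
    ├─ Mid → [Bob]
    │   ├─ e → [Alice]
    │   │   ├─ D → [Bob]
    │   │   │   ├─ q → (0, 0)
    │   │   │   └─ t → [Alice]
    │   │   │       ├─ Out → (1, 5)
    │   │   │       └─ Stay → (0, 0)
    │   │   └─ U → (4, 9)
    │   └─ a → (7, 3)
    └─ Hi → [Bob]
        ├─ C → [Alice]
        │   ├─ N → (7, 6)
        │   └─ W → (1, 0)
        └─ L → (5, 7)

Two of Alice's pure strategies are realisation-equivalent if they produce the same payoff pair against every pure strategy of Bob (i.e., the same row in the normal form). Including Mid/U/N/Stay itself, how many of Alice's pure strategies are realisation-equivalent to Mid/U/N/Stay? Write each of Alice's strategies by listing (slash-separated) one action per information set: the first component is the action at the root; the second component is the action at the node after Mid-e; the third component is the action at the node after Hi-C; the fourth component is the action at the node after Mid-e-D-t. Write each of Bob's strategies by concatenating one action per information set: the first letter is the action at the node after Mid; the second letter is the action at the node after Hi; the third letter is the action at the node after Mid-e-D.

Row for Mid/U/N/Stay (columns eCq, eCt, eLq, eLt, aCq, aCt, aLq, aLt): (4,9) (4,9) (4,9) (4,9) (7,3) (7,3) (7,3) (7,3).
Under Mid/U/N/Stay, Alice's choice at the node after Hi-C and at the node after Mid-e-D-t can never be reached regardless of what Bob does, so varying those choices leaves every outcome unchanged.
Holding the reachable choices fixed and varying the unreachable ones freely already gives 2 × 2 = 4 equivalent strategies.
No other strategy reproduces this row, so those 4 are the full class: Mid/U/N/Out, Mid/U/N/Stay, Mid/U/W/Out, Mid/U/W/Stay.

4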